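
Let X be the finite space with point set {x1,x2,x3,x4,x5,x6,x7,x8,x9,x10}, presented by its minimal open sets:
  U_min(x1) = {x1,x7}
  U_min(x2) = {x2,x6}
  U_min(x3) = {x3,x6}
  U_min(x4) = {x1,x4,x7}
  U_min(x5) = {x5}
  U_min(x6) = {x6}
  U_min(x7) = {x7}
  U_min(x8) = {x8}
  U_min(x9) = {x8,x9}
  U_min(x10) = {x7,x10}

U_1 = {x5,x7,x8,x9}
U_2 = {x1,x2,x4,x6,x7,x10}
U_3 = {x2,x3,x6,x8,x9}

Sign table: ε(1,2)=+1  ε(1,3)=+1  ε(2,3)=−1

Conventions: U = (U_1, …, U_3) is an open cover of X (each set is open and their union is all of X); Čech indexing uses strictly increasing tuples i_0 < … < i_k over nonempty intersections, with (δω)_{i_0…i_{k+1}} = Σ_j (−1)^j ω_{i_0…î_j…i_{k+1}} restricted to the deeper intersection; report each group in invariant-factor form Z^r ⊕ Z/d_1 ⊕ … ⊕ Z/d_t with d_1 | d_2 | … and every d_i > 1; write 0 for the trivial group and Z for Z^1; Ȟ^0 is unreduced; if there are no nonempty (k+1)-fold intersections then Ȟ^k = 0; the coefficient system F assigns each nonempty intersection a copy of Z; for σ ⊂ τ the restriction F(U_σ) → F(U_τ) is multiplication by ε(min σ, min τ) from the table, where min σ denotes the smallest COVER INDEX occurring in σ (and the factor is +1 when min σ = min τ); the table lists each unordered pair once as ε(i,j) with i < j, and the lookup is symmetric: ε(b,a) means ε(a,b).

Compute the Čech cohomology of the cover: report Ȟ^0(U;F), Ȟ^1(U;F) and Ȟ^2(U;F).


Ȟ^0 ≅ 0, Ȟ^1 ≅ Z/2 and Ȟ^2 ≅ 0

nonempty intersections:
  U12={x7} U13={x8,x9} U23={x2,x6}
C dims 3,3; δ0: rk 3, SNF 1^2·2
Ȟ^0: (3−3)−0=0 ⇒ 0
Ȟ^1: (3−0)−3=0 plus torsion [2] ⇒ Z/2
Ȟ^2: (0−0)−0=0 ⇒ 0


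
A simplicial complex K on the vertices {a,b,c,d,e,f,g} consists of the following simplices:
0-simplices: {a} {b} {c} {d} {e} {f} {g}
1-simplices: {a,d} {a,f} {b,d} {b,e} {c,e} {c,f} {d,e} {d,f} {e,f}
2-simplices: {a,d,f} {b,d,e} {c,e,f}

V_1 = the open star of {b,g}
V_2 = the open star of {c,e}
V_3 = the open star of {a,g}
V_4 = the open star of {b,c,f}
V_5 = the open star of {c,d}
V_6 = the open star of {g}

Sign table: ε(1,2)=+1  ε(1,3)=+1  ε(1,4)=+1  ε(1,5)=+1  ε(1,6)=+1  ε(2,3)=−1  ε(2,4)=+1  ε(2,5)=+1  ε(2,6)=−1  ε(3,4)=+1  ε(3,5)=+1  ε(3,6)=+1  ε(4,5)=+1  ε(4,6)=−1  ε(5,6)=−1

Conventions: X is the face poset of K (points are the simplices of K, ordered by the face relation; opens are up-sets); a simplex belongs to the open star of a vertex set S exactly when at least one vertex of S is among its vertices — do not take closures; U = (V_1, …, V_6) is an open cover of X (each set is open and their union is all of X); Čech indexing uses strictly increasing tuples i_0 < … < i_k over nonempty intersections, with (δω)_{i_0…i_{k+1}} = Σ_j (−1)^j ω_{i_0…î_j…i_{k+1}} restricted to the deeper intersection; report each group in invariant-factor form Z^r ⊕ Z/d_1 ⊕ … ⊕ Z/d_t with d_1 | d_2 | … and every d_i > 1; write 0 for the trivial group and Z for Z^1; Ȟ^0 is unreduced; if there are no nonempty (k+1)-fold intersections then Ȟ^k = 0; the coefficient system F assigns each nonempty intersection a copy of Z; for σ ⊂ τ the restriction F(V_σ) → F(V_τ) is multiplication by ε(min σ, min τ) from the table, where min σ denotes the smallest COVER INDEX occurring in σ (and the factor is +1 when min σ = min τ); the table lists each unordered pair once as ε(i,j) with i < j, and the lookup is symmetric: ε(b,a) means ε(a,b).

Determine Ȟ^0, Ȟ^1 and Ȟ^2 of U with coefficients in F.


nonempty intersections:
  V1={{b},{g},{b,d},{b,e},{b,d,e}} V2={{c},{e},{b,e},{c,e},{c,f},{d,e},{e,f},{b,d,e},{c,e,f}} V3={{a},{g},{a,d},{a,f},{a,d,f}} V4={{b},{c},{f},{a,f},{b,d},{b,e},{c,e},{c,f},{d,f},{e,f},{a,d,f},{b,d,e},{c,e,f}} V5={{c},{d},{a,d},{b,d},{c,e},{c,f},{d,e},{d,f},{a,d,f},{b,d,e},{c,e,f}} V6={{g}}
  V12={{b,e},{b,d,e}} V13={{g}} V14={{b},{b,d},{b,e},{b,d,e}} V15={{b,d},{b,d,e}} V16={{g}} V24={{c},{b,e},{c,e},{c,f},{e,f},{b,d,e},{c,e,f}} V25={{c},{c,e},{c,f},{d,e},{b,d,e},{c,e,f}} V34={{a,f},{a,d,f}} V35={{a,d},{a,d,f}} V36={{g}} V45={{c},{b,d},{c,e},{c,f},{d,f},{a,d,f},{b,d,e},{c,e,f}}
  V124={{b,e},{b,d,e}} V125={{b,d,e}} V136={{g}} V145={{b,d},{b,d,e}} V245={{c},{c,e},{c,f},{b,d,e},{c,e,f}} V345={{a,d,f}}
  V1245={{b,d,e}}
C dims 6,11,6,1; δ0: rk 5, SNF 1^5; δ1: rk 5, SNF 1^5; δ2: rk 1, SNF 1^1
Ȟ^0: (6−5)−0=1 ⇒ Z
Ȟ^1: (11−5)−5=1 ⇒ Z
Ȟ^2: (6−1)−5=0 ⇒ 0

Ȟ^0(U;F) ≅ Z, Ȟ^1(U;F) ≅ Z and Ȟ^2(U;F) ≅ 0


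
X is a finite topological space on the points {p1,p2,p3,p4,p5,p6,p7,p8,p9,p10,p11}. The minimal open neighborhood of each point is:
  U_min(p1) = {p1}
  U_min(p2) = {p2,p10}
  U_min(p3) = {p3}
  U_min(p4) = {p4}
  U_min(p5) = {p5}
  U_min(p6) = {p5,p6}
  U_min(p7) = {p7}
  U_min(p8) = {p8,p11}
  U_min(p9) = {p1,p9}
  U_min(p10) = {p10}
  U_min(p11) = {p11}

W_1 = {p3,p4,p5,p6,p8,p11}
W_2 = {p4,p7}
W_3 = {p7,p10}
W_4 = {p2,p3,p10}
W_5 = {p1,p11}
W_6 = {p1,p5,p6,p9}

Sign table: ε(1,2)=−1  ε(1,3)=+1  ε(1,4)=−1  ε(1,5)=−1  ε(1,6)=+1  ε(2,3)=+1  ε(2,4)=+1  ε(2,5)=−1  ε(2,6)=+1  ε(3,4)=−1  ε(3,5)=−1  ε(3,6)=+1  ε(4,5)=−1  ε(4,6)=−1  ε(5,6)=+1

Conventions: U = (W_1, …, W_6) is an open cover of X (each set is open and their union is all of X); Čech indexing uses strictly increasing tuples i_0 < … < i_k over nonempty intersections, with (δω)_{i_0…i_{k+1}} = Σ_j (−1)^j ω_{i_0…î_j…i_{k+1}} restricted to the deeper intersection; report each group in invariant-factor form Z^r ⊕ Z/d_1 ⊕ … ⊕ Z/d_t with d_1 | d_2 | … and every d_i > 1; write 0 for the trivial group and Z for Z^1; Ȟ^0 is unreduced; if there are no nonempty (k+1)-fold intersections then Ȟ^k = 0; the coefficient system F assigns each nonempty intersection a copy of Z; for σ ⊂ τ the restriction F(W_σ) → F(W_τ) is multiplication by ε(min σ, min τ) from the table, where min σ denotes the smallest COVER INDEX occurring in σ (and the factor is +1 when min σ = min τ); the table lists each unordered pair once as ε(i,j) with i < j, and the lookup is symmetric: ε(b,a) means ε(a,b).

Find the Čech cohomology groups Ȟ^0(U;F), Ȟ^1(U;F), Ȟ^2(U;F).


nonempty intersections:
  W12={p4} W14={p3} W15={p11} W16={p5,p6} W23={p7} W34={p10} W56={p1}
C dims 6,7; δ0: rk 6, SNF 1^5·2
Ȟ^0: (6−6)−0=0 ⇒ 0
Ȟ^1: (7−0)−6=1 plus torsion [2] ⇒ Z ⊕ Z/2
Ȟ^2: (0−0)−0=0 ⇒ 0

Ȟ^0(U;F) ≅ 0, Ȟ^1(U;F) ≅ Z ⊕ Z/2 and Ȟ^2(U;F) ≅ 0


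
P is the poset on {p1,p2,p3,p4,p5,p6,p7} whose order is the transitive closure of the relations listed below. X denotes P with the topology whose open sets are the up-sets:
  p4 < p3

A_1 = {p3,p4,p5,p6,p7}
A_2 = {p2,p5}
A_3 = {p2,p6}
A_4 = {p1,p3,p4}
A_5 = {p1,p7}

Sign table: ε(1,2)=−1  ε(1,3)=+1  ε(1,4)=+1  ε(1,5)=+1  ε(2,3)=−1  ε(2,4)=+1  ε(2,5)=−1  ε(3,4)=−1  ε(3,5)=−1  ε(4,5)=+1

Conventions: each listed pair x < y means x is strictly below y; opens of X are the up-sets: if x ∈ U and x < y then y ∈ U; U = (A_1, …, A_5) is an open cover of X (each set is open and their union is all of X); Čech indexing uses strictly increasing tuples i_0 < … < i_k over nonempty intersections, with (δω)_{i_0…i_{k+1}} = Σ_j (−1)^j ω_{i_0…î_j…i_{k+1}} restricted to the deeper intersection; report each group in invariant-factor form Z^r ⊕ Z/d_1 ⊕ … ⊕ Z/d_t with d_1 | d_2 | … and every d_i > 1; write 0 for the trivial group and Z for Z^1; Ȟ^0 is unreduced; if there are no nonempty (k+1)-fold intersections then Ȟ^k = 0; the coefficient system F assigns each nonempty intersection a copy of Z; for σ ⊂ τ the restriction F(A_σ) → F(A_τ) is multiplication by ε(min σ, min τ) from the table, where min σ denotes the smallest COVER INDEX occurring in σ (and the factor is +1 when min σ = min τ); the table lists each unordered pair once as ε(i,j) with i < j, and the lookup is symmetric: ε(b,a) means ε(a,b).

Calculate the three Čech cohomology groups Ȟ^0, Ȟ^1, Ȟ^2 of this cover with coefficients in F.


nerve simplices:
  A12={p5} A13={p6} A14={p3,p4} A15={p7} A23={p2} A45={p1}
C dims 5,6; δ0: rk 4, SNF 1^4
degree 0: 5−4−0 = 1 → Ȟ^0 ≅ Z
degree 1: 6−0−4 = 2 → Ȟ^1 ≅ Z^2
degree 2: 0−0−0 = 0 → Ȟ^2 ≅ 0

Ȟ^0 ≅ Z, Ȟ^1 ≅ Z^2 and Ȟ^2 ≅ 0


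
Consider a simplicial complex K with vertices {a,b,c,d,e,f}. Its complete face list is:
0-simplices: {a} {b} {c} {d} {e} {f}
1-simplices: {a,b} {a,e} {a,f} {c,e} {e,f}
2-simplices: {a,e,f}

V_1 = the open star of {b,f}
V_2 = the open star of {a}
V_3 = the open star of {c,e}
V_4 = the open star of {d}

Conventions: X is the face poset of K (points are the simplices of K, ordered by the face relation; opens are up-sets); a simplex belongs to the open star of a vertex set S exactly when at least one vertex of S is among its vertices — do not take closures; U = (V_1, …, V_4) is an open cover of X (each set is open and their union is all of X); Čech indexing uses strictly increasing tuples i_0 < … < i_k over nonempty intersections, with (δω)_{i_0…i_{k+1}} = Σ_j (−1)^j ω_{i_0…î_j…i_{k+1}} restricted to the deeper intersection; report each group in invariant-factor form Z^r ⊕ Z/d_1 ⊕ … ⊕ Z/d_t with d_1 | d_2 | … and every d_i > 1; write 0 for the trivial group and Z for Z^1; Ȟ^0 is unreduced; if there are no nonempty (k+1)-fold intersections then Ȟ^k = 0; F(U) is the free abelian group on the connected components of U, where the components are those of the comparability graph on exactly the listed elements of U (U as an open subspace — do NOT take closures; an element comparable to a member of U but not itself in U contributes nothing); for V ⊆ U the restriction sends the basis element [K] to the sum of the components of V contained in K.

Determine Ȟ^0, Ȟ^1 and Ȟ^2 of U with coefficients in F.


Ȟ^0 ≅ Z^2; Ȟ^1 ≅ 0; Ȟ^2 ≅ 0

intersection data:
  V1={{b},{f},{a,b},{a,f},{e,f},{a,e,f}} V2={{a},{a,b},{a,e},{a,f},{a,e,f}} V3={{c},{e},{a,e},{c,e},{e,f},{a,e,f}} V4={{d}}
  V12={{a,b},{a,f},{a,e,f}} V13={{e,f},{a,e,f}} V23={{a,e},{a,e,f}}
  V123={{a,e,f}}
components per intersection:
  V1: {{b},{a,b}} {{f},{a,f},{e,f},{a,e,f}}
  V2: {{a},{a,b},{a,e},{a,f},{a,e,f}}
  V3: {{c},{e},{a,e},{c,e},{e,f},{a,e,f}}
  V4: {{d}}
  V12: {{a,b}} {{a,f},{a,e,f}}
  V13: {{e,f},{a,e,f}}
  V23: {{a,e},{a,e,f}}
  V123: {{a,e,f}}
C dims 5,4,1; δ0: rk 3, SNF 1^3; δ1: rk 1, SNF 1^1
Ȟ^0 = (5 − 3) − 0 = 2, so Ȟ^0 ≅ Z^2
Ȟ^1 = (4 − 1) − 3 = 0, so Ȟ^1 ≅ 0
Ȟ^2 = (1 − 0) − 1 = 0, so Ȟ^2 ≅ 0


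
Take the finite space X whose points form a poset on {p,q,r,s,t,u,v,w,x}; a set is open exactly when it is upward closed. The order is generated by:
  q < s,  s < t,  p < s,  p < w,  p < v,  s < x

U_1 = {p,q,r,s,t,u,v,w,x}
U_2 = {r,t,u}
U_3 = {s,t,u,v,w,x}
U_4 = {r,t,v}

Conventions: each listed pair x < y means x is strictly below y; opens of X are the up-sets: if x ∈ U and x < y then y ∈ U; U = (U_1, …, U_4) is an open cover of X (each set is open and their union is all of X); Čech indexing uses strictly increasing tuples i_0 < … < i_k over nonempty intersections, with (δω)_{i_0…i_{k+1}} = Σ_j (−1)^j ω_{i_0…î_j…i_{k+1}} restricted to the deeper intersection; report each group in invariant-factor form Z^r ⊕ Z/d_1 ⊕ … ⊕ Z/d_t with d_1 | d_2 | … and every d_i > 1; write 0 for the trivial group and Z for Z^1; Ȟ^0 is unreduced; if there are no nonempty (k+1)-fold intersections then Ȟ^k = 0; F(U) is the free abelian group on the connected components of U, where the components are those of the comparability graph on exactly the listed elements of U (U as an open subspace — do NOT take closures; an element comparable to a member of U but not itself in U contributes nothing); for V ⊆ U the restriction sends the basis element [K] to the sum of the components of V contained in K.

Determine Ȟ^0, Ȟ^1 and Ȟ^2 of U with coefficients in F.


Ȟ^0(U;F) ≅ Z^3, Ȟ^1(U;F) ≅ 0, Ȟ^2(U;F) ≅ 0

nerve of the cover:
  U12={r,t,u} U13={s,t,u,v,w,x} U14={r,t,v} U23={t,u} U24={r,t} U34={t,v}
  U123={t,u} U124={r,t} U134={t,v} U234={t}
  U1234={t}
components per intersection:
  U1: {p,q,s,t,v,w,x} {r} {u}
  U2: {r} {t} {u}
  U3: {s,t,x} {u} {v} {w}
  U4: {r} {t} {v}
  U12: {r} {t} {u}
  U13: {s,t,x} {u} {v} {w}
  U14: {r} {t} {v}
  U23: {t} {u}
  U24: {r} {t}
  U34: {t} {v}
  U123: {t} {u}
  U124: {r} {t}
  U134: {t} {v}
  U234: {t}
  U1234: {t}
C dims 13,16,7,1; δ0: rk 10, SNF 1^10; δ1: rk 6, SNF 1^6; δ2: rk 1, SNF 1^1
Ȟ^0 = (13 − 10) − 0 = 3, so Ȟ^0 ≅ Z^3
Ȟ^1 = (16 − 6) − 10 = 0, so Ȟ^1 ≅ 0
Ȟ^2 = (7 − 1) − 6 = 0, so Ȟ^2 ≅ 0


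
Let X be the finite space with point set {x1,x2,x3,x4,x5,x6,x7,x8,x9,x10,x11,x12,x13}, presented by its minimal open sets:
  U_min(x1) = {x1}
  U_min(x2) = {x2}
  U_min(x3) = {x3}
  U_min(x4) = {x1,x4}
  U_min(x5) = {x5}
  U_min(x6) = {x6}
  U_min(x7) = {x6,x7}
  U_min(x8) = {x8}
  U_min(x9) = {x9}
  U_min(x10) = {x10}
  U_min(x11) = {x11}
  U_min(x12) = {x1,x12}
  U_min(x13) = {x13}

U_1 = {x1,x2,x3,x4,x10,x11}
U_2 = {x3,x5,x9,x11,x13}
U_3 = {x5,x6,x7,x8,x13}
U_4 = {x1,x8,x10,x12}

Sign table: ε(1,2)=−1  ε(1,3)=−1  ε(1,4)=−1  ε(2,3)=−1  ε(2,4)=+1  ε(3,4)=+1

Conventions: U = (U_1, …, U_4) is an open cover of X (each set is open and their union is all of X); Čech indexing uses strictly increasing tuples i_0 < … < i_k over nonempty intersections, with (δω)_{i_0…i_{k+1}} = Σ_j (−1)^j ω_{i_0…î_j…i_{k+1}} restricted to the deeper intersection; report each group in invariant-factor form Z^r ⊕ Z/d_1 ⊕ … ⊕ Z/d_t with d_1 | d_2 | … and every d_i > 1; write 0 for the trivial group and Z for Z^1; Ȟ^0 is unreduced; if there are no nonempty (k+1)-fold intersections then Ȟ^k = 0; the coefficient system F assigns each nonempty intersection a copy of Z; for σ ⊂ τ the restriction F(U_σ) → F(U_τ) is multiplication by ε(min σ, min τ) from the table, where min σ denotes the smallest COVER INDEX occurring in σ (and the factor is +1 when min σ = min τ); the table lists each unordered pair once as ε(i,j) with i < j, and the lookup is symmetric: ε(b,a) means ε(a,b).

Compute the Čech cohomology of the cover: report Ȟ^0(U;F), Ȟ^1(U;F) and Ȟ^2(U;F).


Ȟ^0(U;F) ≅ 0; Ȟ^1(U;F) ≅ Z/2; Ȟ^2(U;F) ≅ 0

nerve of the cover:
  U12={x3,x11} U14={x1,x10} U23={x5,x13} U34={x8}
C dims 4,4; δ0: rk 4, SNF 1^3·2
Ȟ^0 = (4 − 4) − 0 = 0, so Ȟ^0 ≅ 0
Ȟ^1 = (4 − 0) − 4 = 0 plus torsion [2], so Ȟ^1 ≅ Z/2
Ȟ^2 = (0 − 0) − 0 = 0, so Ȟ^2 ≅ 0


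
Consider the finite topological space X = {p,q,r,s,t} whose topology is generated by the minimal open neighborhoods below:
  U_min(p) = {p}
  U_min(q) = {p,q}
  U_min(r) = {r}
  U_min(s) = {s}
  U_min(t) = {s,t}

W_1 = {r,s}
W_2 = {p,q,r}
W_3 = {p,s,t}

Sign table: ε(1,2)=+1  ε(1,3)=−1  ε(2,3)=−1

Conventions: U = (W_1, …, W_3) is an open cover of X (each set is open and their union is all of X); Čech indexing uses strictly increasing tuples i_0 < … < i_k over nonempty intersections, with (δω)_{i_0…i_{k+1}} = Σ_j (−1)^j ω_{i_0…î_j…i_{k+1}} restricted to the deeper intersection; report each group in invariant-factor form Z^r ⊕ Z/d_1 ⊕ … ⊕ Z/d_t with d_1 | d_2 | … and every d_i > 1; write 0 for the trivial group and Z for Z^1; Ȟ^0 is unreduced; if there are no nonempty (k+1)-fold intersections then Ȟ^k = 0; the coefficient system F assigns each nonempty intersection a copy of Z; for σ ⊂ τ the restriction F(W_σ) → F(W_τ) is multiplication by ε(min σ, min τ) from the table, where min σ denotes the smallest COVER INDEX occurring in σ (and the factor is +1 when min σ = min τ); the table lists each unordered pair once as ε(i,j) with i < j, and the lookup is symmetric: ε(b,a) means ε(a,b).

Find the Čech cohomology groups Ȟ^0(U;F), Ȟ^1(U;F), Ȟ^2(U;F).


nerve of the cover:
  W12={r} W13={s} W23={p}
C dims 3,3; δ0: rk 2, SNF 1^2
Ȟ^0 = (3 − 2) − 0 = 1, so Ȟ^0 ≅ Z
Ȟ^1 = (3 − 0) − 2 = 1, so Ȟ^1 ≅ Z
Ȟ^2 = (0 − 0) − 0 = 0, so Ȟ^2 ≅ 0

Ȟ^0 ≅ Z, Ȟ^1 ≅ Z and Ȟ^2 ≅ 0


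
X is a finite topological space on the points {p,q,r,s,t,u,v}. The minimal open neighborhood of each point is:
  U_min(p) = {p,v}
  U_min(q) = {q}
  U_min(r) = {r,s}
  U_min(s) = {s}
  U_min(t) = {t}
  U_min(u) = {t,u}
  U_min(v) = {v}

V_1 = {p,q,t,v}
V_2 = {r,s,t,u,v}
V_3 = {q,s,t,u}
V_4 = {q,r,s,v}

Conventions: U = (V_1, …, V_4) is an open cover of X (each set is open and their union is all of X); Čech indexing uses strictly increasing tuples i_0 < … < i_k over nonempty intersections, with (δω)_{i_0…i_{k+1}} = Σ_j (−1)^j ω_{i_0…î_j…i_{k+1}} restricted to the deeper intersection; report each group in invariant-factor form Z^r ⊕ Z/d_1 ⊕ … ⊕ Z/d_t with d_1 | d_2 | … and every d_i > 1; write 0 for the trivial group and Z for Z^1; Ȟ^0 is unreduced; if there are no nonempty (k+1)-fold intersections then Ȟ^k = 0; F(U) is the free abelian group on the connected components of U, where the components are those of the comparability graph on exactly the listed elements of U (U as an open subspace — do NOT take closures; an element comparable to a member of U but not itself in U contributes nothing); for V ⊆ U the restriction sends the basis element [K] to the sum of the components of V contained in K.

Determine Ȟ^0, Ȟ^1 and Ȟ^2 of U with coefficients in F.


nerve of the cover:
  V12={t,v} V13={q,t} V14={q,v} V23={s,t,u} V24={r,s,v} V34={q,s}
  V123={t} V124={v} V134={q} V234={s}
components per intersection:
  V1: {p,v} {q} {t}
  V2: {r,s} {t,u} {v}
  V3: {q} {s} {t,u}
  V4: {q} {r,s} {v}
  V12: {t} {v}
  V13: {q} {t}
  V14: {q} {v}
  V23: {s} {t,u}
  V24: {r,s} {v}
  V34: {q} {s}
  V123: {t}
  V124: {v}
  V134: {q}
  V234: {s}
C dims 12,12,4; δ0: rk 8, SNF 1^8; δ1: rk 4, SNF 1^4
Ȟ^0 = (12 − 8) − 0 = 4, so Ȟ^0 ≅ Z^4
Ȟ^1 = (12 − 4) − 8 = 0, so Ȟ^1 ≅ 0
Ȟ^2 = (4 − 0) − 4 = 0, so Ȟ^2 ≅ 0

Ȟ^0 = Z^4, Ȟ^1 = 0, Ȟ^2 = 0


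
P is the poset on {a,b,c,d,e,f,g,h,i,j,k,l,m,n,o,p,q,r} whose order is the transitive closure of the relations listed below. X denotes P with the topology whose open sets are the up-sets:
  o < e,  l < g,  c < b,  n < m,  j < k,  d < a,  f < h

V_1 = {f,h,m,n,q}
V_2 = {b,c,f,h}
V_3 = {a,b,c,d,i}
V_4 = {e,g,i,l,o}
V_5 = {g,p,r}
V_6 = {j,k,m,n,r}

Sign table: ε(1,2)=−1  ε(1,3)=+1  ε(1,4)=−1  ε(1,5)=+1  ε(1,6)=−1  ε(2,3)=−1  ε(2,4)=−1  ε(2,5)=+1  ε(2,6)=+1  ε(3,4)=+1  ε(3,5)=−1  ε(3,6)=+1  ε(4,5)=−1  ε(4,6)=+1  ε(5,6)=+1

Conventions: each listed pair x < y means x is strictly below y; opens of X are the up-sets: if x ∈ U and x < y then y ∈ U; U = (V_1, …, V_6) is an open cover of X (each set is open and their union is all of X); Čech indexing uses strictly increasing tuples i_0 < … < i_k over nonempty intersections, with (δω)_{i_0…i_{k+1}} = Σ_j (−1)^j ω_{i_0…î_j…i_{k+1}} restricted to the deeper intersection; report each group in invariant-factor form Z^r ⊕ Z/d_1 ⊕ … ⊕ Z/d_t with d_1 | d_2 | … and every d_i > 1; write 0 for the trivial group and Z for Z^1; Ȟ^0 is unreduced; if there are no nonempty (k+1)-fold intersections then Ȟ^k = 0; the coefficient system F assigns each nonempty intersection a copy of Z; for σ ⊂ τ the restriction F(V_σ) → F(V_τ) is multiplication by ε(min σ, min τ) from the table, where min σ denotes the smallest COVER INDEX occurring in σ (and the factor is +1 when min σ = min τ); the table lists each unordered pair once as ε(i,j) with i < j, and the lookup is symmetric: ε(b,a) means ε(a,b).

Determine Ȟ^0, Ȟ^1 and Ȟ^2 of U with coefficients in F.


nerve simplices:
  V12={f,h} V16={m,n} V23={b,c} V34={i} V45={g} V56={r}
C dims 6,6; δ0: rk 5, SNF 1^5
degree 0: 6−5−0 = 1 → Ȟ^0 ≅ Z
degree 1: 6−0−5 = 1 → Ȟ^1 ≅ Z
degree 2: 0−0−0 = 0 → Ȟ^2 ≅ 0

Ȟ^0 = Z, Ȟ^1 = Z, Ȟ^2 = 0


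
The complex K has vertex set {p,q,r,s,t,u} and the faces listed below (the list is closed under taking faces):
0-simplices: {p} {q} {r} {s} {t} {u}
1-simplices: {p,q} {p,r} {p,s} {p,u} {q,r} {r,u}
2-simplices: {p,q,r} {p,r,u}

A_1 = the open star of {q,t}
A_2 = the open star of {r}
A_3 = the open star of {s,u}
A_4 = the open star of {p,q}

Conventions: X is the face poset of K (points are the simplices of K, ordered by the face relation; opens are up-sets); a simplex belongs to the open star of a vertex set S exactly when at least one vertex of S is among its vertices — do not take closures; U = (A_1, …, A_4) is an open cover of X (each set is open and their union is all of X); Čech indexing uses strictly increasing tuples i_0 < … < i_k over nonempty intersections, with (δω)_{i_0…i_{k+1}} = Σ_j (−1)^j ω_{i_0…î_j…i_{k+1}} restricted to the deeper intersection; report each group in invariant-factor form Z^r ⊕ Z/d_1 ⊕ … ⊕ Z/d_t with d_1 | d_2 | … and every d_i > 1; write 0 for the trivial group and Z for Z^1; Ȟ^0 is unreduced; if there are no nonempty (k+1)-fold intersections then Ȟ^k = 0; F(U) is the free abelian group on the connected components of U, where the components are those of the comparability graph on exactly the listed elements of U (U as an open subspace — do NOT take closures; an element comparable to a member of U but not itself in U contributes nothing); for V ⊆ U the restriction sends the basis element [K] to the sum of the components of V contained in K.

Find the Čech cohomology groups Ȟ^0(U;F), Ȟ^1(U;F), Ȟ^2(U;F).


nerve of the cover:
  A1={{q},{t},{p,q},{q,r},{p,q,r}} A2={{r},{p,r},{q,r},{r,u},{p,q,r},{p,r,u}} A3={{s},{u},{p,s},{p,u},{r,u},{p,r,u}} A4={{p},{q},{p,q},{p,r},{p,s},{p,u},{q,r},{p,q,r},{p,r,u}}
  A12={{q,r},{p,q,r}} A14={{q},{p,q},{q,r},{p,q,r}} A23={{r,u},{p,r,u}} A24={{p,r},{q,r},{p,q,r},{p,r,u}} A34={{p,s},{p,u},{p,r,u}}
  A124={{q,r},{p,q,r}} A234={{p,r,u}}
components per intersection:
  A1: {{q},{p,q},{q,r},{p,q,r}} {{t}}
  A2: {{r},{p,r},{q,r},{r,u},{p,q,r},{p,r,u}}
  A3: {{s},{p,s}} {{u},{p,u},{r,u},{p,r,u}}
  A4: {{p},{q},{p,q},{p,r},{p,s},{p,u},{q,r},{p,q,r},{p,r,u}}
  A12: {{q,r},{p,q,r}}
  A14: {{q},{p,q},{q,r},{p,q,r}}
  A23: {{r,u},{p,r,u}}
  A24: {{p,r},{q,r},{p,q,r},{p,r,u}}
  A34: {{p,s}} {{p,u},{p,r,u}}
  A124: {{q,r},{p,q,r}}
  A234: {{p,r,u}}
C dims 6,6,2; δ0: rk 4, SNF 1^4; δ1: rk 2, SNF 1^2
Ȟ^0 = (6 − 4) − 0 = 2, so Ȟ^0 ≅ Z^2
Ȟ^1 = (6 − 2) − 4 = 0, so Ȟ^1 ≅ 0
Ȟ^2 = (2 − 0) − 2 = 0, so Ȟ^2 ≅ 0

Ȟ^0 ≅ Z^2, Ȟ^1 ≅ 0, Ȟ^2 ≅ 0


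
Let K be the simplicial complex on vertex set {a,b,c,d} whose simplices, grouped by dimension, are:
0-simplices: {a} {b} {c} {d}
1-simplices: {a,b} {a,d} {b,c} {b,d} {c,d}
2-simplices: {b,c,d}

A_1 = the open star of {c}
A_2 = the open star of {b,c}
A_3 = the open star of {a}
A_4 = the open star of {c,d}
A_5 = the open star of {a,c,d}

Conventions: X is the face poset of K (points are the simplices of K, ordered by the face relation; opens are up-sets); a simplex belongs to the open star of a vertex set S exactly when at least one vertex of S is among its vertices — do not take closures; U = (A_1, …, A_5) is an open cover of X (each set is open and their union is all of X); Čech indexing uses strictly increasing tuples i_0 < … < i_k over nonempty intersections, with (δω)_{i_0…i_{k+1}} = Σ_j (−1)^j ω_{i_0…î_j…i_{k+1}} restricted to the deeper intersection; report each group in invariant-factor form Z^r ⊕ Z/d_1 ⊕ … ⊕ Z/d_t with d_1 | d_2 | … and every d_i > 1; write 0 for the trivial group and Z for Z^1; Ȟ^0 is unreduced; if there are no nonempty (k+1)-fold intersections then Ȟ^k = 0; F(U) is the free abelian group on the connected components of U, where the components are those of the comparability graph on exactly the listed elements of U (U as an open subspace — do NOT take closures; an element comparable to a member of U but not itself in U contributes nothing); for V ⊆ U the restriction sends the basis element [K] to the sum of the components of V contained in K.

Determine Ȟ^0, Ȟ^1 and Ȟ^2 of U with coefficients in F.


nerve simplices:
  A1={{c},{b,c},{c,d},{b,c,d}} A2={{b},{c},{a,b},{b,c},{b,d},{c,d},{b,c,d}} A3={{a},{a,b},{a,d}} A4={{c},{d},{a,d},{b,c},{b,d},{c,d},{b,c,d}} A5={{a},{c},{d},{a,b},{a,d},{b,c},{b,d},{c,d},{b,c,d}}
  A12={{c},{b,c},{c,d},{b,c,d}} A14={{c},{b,c},{c,d},{b,c,d}} A15={{c},{b,c},{c,d},{b,c,d}} A23={{a,b}} A24={{c},{b,c},{b,d},{c,d},{b,c,d}} A25={{c},{a,b},{b,c},{b,d},{c,d},{b,c,d}} A34={{a,d}} A35={{a},{a,b},{a,d}} A45={{c},{d},{a,d},{b,c},{b,d},{c,d},{b,c,d}}
  A124={{c},{b,c},{c,d},{b,c,d}} A125={{c},{b,c},{c,d},{b,c,d}} A145={{c},{b,c},{c,d},{b,c,d}} A235={{a,b}} A245={{c},{b,c},{b,d},{c,d},{b,c,d}} A345={{a,d}}
  A1245={{c},{b,c},{c,d},{b,c,d}}
components per intersection:
  A1: {{c},{b,c},{c,d},{b,c,d}}
  A2: {{b},{c},{a,b},{b,c},{b,d},{c,d},{b,c,d}}
  A3: {{a},{a,b},{a,d}}
  A4: {{c},{d},{a,d},{b,c},{b,d},{c,d},{b,c,d}}
  A5: {{a},{c},{d},{a,b},{a,d},{b,c},{b,d},{c,d},{b,c,d}}
  A12: {{c},{b,c},{c,d},{b,c,d}}
  A14: {{c},{b,c},{c,d},{b,c,d}}
  A15: {{c},{b,c},{c,d},{b,c,d}}
  A23: {{a,b}}
  A24: {{c},{b,c},{b,d},{c,d},{b,c,d}}
  A25: {{c},{b,c},{b,d},{c,d},{b,c,d}} {{a,b}}
  A34: {{a,d}}
  A35: {{a},{a,b},{a,d}}
  A45: {{c},{d},{a,d},{b,c},{b,d},{c,d},{b,c,d}}
  A124: {{c},{b,c},{c,d},{b,c,d}}
  A125: {{c},{b,c},{c,d},{b,c,d}}
  A145: {{c},{b,c},{c,d},{b,c,d}}
  A235: {{a,b}}
  A245: {{c},{b,c},{b,d},{c,d},{b,c,d}}
  A345: {{a,d}}
  A1245: {{c},{b,c},{c,d},{b,c,d}}
C dims 5,10,6,1; δ0: rk 4, SNF 1^4; δ1: rk 5, SNF 1^5; δ2: rk 1, SNF 1^1
degree 0: 5−4−0 = 1 → Ȟ^0 ≅ Z
degree 1: 10−5−4 = 1 → Ȟ^1 ≅ Z
degree 2: 6−1−5 = 0 → Ȟ^2 ≅ 0

Ȟ^0(U;F) ≅ Z, Ȟ^1(U;F) ≅ Z and Ȟ^2(U;F) ≅ 0


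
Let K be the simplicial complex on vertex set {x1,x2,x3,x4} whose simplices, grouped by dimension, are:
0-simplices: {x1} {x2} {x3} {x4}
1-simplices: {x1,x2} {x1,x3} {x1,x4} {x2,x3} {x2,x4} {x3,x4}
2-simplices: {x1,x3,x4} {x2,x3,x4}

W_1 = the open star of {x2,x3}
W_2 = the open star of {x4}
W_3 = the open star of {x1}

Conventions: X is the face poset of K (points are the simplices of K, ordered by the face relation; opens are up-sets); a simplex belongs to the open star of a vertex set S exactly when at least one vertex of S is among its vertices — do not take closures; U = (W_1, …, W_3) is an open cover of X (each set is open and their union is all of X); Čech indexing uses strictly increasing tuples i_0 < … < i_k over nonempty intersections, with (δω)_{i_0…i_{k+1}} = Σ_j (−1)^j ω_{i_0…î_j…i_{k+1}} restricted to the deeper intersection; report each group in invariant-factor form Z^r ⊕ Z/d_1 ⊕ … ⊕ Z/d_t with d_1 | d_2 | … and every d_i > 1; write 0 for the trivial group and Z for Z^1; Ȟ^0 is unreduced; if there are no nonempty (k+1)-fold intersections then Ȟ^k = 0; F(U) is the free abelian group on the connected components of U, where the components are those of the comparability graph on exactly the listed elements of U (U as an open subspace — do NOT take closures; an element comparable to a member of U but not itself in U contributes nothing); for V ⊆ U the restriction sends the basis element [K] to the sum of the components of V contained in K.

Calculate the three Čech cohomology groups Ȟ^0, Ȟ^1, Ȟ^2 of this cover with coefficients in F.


Ȟ^0 = Z,  Ȟ^1 = Z,  Ȟ^2 = 0

nonempty overlaps:
  W1={{x2},{x3},{x1,x2},{x1,x3},{x2,x3},{x2,x4},{x3,x4},{x1,x3,x4},{x2,x3,x4}} W2={{x4},{x1,x4},{x2,x4},{x3,x4},{x1,x3,x4},{x2,x3,x4}} W3={{x1},{x1,x2},{x1,x3},{x1,x4},{x1,x3,x4}}
  W12={{x2,x4},{x3,x4},{x1,x3,x4},{x2,x3,x4}} W13={{x1,x2},{x1,x3},{x1,x3,x4}} W23={{x1,x4},{x1,x3,x4}}
  W123={{x1,x3,x4}}
components per intersection:
  W1: {{x2},{x3},{x1,x2},{x1,x3},{x2,x3},{x2,x4},{x3,x4},{x1,x3,x4},{x2,x3,x4}}
  W2: {{x4},{x1,x4},{x2,x4},{x3,x4},{x1,x3,x4},{x2,x3,x4}}
  W3: {{x1},{x1,x2},{x1,x3},{x1,x4},{x1,x3,x4}}
  W12: {{x2,x4},{x3,x4},{x1,x3,x4},{x2,x3,x4}}
  W13: {{x1,x2}} {{x1,x3},{x1,x3,x4}}
  W23: {{x1,x4},{x1,x3,x4}}
  W123: {{x1,x3,x4}}
C dims 3,4,1; δ0: rk 2, SNF 1^2; δ1: rk 1, SNF 1^1
degree 0: 3−2−0 = 1 → Ȟ^0 ≅ Z
degree 1: 4−1−2 = 1 → Ȟ^1 ≅ Z
degree 2: 1−0−1 = 0 → Ȟ^2 ≅ 0


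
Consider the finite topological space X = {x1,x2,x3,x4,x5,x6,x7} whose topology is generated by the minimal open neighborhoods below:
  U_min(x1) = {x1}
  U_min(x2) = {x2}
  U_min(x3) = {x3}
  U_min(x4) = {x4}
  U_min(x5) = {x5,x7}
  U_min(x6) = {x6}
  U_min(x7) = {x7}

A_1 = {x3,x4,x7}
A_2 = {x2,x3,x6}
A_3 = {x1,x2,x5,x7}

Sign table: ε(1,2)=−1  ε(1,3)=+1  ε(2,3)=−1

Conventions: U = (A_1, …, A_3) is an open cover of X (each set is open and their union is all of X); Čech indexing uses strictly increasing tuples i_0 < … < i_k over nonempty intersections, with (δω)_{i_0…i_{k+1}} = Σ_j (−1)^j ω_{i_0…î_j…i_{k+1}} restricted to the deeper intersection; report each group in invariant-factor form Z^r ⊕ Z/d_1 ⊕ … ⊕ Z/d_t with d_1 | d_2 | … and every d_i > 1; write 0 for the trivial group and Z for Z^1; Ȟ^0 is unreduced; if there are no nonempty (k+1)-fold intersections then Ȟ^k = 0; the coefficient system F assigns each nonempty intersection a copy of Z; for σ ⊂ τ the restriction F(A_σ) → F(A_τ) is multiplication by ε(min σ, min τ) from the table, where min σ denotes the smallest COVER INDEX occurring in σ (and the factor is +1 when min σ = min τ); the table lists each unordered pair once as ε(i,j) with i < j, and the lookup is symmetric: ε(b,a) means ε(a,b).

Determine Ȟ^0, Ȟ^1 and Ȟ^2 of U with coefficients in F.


nerve of the cover:
  A12={x3} A13={x7} A23={x2}
C dims 3,3; δ0: rk 2, SNF 1^2
Ȟ^0 = (3 − 2) − 0 = 1, so Ȟ^0 ≅ Z
Ȟ^1 = (3 − 0) − 2 = 1, so Ȟ^1 ≅ Z
Ȟ^2 = (0 − 0) − 0 = 0, so Ȟ^2 ≅ 0

Ȟ^0 = Z; Ȟ^1 = Z; Ȟ^2 = 0


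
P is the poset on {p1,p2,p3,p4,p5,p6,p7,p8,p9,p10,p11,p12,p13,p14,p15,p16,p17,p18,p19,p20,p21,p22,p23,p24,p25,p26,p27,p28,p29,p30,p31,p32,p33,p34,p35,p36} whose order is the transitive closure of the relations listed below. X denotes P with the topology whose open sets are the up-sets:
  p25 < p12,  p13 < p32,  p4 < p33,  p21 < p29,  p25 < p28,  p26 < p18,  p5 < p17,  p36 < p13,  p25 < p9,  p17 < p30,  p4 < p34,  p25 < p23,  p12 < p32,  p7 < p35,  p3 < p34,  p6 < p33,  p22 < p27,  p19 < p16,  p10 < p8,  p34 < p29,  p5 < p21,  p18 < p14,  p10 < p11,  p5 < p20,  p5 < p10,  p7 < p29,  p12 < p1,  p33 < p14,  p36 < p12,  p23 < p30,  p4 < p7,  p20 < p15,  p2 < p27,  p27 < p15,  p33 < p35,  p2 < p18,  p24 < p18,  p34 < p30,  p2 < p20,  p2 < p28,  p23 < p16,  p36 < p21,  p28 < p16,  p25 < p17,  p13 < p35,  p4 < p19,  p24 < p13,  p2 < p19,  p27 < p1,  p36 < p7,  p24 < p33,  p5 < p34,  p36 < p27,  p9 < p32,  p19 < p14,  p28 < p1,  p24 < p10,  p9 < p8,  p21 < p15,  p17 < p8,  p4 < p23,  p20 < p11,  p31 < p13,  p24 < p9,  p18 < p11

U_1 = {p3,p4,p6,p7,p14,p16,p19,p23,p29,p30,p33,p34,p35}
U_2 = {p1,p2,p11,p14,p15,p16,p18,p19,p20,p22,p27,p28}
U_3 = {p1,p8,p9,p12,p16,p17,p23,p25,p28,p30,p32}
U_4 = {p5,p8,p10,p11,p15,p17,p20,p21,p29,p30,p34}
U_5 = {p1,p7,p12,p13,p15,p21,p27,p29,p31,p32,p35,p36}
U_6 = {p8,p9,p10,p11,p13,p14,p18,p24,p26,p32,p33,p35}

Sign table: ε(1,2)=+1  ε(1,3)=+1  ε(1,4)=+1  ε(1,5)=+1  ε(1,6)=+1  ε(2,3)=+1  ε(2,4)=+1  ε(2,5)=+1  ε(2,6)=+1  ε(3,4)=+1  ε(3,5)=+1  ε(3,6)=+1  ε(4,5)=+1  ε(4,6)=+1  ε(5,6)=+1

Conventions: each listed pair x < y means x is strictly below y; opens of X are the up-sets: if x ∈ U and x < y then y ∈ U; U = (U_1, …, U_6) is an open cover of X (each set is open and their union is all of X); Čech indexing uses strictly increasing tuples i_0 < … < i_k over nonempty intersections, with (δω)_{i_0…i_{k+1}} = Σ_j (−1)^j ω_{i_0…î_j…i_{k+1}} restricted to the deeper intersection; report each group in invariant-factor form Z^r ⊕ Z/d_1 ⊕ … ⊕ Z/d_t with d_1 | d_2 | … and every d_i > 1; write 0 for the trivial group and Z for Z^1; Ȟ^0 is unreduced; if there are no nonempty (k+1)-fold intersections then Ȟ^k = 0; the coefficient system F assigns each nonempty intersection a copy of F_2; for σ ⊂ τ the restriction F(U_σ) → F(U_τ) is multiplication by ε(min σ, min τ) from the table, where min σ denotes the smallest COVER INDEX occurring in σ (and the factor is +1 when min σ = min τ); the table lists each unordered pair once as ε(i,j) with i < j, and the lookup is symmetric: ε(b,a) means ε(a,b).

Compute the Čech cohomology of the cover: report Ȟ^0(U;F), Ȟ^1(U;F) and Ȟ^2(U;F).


Ȟ^0 ≅ Z/2, Ȟ^1 ≅ Z/2 and Ȟ^2 ≅ Z/2

nerve of the cover:
  U12={p14,p16,p19} U13={p16,p23,p30} U14={p29,p30,p34} U15={p7,p29,p35} U16={p14,p33,p35} U23={p1,p16,p28} U24={p11,p15,p20} U25={p1,p15,p27} U26={p11,p14,p18} U34={p8,p17,p30} U35={p1,p12,p32} U36={p8,p9,p32} U45={p15,p21,p29} U46={p8,p10,p11} U56={p13,p32,p35}
  U123={p16} U126={p14} U134={p30} U145={p29} U156={p35} U235={p1} U245={p15} U246={p11} U346={p8} U356={p32}
C dims 6,15,10; δ0: rk_F2 5; δ1: rk_F2 9
Ȟ^0 = (6 − 5) − 0 = 1, so Ȟ^0 ≅ Z/2
Ȟ^1 = (15 − 9) − 5 = 1, so Ȟ^1 ≅ Z/2
Ȟ^2 = (10 − 0) − 9 = 1, so Ȟ^2 ≅ Z/2


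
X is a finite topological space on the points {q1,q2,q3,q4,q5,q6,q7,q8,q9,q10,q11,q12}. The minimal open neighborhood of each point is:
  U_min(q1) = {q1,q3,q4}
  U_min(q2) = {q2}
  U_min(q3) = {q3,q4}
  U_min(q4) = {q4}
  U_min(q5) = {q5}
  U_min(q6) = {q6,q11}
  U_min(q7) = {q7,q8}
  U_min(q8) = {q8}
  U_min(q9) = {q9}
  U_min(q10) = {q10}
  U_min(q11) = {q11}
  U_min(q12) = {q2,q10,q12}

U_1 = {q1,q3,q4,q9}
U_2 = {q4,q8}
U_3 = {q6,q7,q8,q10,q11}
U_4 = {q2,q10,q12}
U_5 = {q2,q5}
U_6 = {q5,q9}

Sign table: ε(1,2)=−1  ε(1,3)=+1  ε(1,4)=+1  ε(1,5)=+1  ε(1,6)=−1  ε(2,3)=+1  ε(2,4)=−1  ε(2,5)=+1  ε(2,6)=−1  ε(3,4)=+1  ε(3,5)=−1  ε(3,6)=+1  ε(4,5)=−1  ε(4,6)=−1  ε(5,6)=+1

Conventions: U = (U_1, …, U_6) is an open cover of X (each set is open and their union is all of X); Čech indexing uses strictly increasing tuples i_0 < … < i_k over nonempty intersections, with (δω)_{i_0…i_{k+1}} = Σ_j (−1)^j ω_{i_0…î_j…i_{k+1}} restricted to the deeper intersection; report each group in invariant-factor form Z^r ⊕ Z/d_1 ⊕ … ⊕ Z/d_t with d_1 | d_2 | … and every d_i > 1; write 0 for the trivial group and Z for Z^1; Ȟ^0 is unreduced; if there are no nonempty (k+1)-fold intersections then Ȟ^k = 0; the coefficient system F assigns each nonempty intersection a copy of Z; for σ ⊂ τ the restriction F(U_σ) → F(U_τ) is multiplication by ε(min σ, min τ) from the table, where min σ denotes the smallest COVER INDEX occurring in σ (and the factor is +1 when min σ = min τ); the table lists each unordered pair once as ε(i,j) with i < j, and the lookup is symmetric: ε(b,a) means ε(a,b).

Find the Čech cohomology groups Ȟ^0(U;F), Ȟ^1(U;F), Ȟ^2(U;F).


Ȟ^0 = 0; Ȟ^1 = Z/2; Ȟ^2 = 0

intersection data:
  U12={q4} U16={q9} U23={q8} U34={q10} U45={q2} U56={q5}
C dims 6,6; δ0: rk 6, SNF 1^5·2
Ȟ^0 = (6 − 6) − 0 = 0, so Ȟ^0 ≅ 0
Ȟ^1 = (6 − 0) − 6 = 0 plus torsion [2], so Ȟ^1 ≅ Z/2
Ȟ^2 = (0 − 0) − 0 = 0, so Ȟ^2 ≅ 0


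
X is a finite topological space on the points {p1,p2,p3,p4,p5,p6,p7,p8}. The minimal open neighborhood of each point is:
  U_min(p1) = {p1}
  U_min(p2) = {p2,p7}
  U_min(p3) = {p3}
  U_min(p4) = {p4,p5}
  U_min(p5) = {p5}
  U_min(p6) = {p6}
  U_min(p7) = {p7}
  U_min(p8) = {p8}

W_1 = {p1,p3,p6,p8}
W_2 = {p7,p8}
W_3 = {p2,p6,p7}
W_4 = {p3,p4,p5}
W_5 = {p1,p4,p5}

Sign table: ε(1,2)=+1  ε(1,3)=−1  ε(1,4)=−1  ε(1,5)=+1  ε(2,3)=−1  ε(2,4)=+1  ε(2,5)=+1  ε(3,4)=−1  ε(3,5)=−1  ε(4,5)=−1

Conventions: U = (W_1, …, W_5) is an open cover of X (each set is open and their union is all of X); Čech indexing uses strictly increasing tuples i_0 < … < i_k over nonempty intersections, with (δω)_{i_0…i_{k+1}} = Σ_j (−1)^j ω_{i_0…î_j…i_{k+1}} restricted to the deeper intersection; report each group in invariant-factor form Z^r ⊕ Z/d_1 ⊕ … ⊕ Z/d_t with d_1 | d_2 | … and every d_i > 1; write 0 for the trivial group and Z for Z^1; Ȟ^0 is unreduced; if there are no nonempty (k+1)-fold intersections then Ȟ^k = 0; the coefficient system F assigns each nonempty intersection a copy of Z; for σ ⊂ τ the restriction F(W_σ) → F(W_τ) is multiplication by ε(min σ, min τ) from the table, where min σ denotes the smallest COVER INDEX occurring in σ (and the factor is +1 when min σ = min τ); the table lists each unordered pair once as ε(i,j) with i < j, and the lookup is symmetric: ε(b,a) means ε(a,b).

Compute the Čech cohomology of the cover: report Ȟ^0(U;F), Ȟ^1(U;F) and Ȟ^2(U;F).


Ȟ^0(U;F) ≅ Z; Ȟ^1(U;F) ≅ Z^2; Ȟ^2(U;F) ≅ 0

cover nerve:
  W12={p8} W13={p6} W14={p3} W15={p1} W23={p7} W45={p4,p5}
C dims 5,6; δ0: rk 4, SNF 1^4
Ȟ^0: (5−4)−0=1 ⇒ Z
Ȟ^1: (6−0)−4=2 ⇒ Z^2
Ȟ^2: (0−0)−0=0 ⇒ 0


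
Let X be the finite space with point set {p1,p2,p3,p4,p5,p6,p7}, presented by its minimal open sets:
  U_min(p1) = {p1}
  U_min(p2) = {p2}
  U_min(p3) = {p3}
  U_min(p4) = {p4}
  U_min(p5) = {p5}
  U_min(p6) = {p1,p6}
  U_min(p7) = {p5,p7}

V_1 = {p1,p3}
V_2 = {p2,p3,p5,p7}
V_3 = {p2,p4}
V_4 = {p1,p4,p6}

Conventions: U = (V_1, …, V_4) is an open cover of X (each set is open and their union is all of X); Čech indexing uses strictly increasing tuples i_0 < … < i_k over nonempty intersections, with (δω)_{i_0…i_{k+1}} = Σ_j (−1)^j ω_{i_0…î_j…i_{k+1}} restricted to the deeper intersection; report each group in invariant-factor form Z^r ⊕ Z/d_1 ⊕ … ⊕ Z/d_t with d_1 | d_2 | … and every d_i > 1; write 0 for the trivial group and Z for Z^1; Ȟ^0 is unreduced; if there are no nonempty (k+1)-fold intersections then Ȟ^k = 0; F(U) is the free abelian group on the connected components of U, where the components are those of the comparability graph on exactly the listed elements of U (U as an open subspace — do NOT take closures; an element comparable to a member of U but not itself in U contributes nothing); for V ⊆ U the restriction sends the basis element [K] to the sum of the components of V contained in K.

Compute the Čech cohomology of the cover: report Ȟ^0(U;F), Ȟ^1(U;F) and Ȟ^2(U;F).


Ȟ^0(U;F) ≅ Z^5,  Ȟ^1(U;F) ≅ 0,  Ȟ^2(U;F) ≅ 0

nonempty intersections:
  V12={p3} V14={p1} V23={p2} V34={p4}
components per intersection:
  V1: {p1} {p3}
  V2: {p2} {p3} {p5,p7}
  V3: {p2} {p4}
  V4: {p1,p6} {p4}
  V12: {p3}
  V14: {p1}
  V23: {p2}
  V34: {p4}
C dims 9,4; δ0: rk 4, SNF 1^4
Ȟ^0: (9−4)−0=5 ⇒ Z^5
Ȟ^1: (4−0)−4=0 ⇒ 0
Ȟ^2: (0−0)−0=0 ⇒ 0


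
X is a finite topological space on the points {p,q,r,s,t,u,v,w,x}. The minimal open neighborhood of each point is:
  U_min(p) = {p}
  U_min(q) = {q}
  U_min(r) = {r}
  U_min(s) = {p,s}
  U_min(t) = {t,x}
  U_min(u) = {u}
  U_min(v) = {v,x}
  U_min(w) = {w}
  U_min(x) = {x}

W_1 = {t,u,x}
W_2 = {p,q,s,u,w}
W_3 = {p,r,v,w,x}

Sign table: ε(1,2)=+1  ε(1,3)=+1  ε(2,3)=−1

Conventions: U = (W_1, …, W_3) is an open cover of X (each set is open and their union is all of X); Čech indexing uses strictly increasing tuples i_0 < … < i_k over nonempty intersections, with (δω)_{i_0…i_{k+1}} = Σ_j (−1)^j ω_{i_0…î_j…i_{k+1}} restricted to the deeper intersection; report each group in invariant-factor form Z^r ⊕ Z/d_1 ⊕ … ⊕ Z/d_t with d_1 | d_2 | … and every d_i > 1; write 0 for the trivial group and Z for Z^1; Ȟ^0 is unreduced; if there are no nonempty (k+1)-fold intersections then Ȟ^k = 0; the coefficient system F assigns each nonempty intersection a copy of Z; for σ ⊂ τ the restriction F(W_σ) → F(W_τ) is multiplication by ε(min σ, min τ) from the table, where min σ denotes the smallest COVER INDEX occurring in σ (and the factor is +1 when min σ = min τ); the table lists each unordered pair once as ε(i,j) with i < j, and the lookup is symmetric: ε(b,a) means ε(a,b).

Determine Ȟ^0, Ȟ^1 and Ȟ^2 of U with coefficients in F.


intersection data:
  W12={u} W13={x} W23={p,w}
C dims 3,3; δ0: rk 3, SNF 1^2·2
Ȟ^0 = (3 − 3) − 0 = 0, so Ȟ^0 ≅ 0
Ȟ^1 = (3 − 0) − 3 = 0 plus torsion [2], so Ȟ^1 ≅ Z/2
Ȟ^2 = (0 − 0) − 0 = 0, so Ȟ^2 ≅ 0

Ȟ^0(U;F) ≅ 0; Ȟ^1(U;F) ≅ Z/2; Ȟ^2(U;F) ≅ 0


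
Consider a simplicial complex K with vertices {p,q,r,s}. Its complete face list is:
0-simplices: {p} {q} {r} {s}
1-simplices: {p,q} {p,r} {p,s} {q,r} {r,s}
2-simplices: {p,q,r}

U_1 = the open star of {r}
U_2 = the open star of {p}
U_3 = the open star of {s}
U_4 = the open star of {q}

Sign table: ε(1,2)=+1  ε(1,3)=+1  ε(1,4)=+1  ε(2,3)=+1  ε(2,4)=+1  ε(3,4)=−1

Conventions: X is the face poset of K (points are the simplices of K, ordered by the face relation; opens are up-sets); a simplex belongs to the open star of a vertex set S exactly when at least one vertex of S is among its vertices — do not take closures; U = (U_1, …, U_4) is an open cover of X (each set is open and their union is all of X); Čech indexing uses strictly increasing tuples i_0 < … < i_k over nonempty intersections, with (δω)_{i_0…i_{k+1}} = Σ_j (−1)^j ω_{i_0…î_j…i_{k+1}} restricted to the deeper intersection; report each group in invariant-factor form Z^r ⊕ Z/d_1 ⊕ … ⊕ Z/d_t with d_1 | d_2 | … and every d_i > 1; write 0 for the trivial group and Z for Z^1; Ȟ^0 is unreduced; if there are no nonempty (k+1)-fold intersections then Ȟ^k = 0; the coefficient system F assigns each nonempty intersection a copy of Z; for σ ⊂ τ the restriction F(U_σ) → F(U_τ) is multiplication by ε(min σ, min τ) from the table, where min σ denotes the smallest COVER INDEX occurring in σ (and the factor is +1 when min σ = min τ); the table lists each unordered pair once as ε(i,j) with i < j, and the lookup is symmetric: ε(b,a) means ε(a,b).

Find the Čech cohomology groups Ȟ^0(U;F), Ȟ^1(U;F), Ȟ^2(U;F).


Ȟ^0 ≅ Z, Ȟ^1 ≅ Z and Ȟ^2 ≅ 0

nerve of the cover:
  U1={{r},{p,r},{q,r},{r,s},{p,q,r}} U2={{p},{p,q},{p,r},{p,s},{p,q,r}} U3={{s},{p,s},{r,s}} U4={{q},{p,q},{q,r},{p,q,r}}
  U12={{p,r},{p,q,r}} U13={{r,s}} U14={{q,r},{p,q,r}} U23={{p,s}} U24={{p,q},{p,q,r}}
  U124={{p,q,r}}
C dims 4,5,1; δ0: rk 3, SNF 1^3; δ1: rk 1, SNF 1^1
Ȟ^0 = (4 − 3) − 0 = 1, so Ȟ^0 ≅ Z
Ȟ^1 = (5 − 1) − 3 = 1, so Ȟ^1 ≅ Z
Ȟ^2 = (1 − 0) − 1 = 0, so Ȟ^2 ≅ 0
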